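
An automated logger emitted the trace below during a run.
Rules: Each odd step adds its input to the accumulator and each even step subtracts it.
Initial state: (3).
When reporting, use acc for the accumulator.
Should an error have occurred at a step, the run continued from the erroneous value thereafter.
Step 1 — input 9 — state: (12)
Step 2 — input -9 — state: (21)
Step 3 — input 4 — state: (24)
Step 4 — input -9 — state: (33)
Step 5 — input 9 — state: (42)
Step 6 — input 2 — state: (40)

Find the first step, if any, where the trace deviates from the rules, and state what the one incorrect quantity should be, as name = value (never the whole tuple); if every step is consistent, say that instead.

step 3, acc = 25

Recomputing the run from the initial state:
step 1: acc = 12
step 2: acc = 21
step 3: acc = 25
step 4: acc = 34
step 5: acc = 43
step 6: acc = 41
The first disagreement with the trace is at step 3, where the value should be acc = 25.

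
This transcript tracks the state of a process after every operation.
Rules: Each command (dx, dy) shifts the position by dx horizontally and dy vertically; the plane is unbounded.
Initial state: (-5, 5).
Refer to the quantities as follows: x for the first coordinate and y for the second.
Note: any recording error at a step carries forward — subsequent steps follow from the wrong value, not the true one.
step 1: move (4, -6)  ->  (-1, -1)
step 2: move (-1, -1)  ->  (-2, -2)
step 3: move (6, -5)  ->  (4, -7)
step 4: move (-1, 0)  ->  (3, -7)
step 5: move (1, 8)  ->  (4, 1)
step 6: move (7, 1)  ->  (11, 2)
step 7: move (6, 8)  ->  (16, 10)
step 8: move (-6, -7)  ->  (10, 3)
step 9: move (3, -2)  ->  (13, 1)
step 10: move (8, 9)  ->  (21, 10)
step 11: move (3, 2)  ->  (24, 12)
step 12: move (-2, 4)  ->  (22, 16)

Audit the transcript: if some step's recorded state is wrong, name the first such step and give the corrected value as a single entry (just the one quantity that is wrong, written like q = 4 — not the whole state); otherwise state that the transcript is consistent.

step 1: x = -5 + (4) = -1, y = 5 + (-6) = -1 -> agrees with the transcript
step 2: x = -1 + (-1) = -2, y = -1 + (-1) = -2 -> confirmed correct
step 3: x = -2 + (6) = 4, y = -2 + (-5) = -7 -> same as recorded
step 4: x = 4 + (-1) = 3, y = -7 + (0) = -7 -> verified
step 5: x = 3 + (1) = 4, y = -7 + (8) = 1 -> same as recorded
step 6: x = 4 + (7) = 11, y = 1 + (1) = 2 -> consistent with the transcript
step 7: x = 11 + (6) = 17, y = 2 + (8) = 10 -> the transcript disagrees here
The audit stops at step 7: the recorded entry is wrong and should be x = 17.

step 7, x = 17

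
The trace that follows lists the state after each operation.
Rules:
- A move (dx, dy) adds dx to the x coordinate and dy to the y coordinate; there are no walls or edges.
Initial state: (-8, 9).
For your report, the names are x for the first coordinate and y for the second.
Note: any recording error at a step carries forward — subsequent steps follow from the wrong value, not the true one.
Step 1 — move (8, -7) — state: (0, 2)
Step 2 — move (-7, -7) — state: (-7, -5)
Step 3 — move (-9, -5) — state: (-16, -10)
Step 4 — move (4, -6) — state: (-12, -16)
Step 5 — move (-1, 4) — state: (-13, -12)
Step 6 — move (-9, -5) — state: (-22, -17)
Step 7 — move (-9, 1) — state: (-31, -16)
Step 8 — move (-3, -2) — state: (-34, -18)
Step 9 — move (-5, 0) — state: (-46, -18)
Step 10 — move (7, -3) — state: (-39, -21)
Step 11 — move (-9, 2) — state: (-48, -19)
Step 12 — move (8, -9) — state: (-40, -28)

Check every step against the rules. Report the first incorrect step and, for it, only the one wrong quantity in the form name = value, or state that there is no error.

step 9, x = -39

Step 1: x = -8 + (8) = 0, y = 9 + (-7) = 2 — verified.
Step 2: x = 0 + (-7) = -7, y = 2 + (-7) = -5 — agrees with the trace.
Step 3: x = -7 + (-9) = -16, y = -5 + (-5) = -10 — agrees with the trace.
Step 4: x = -16 + (4) = -12, y = -10 + (-6) = -16 — checks out.
Step 5: x = -12 + (-1) = -13, y = -16 + (4) = -12 — checks out.
Step 6: x = -13 + (-9) = -22, y = -12 + (-5) = -17 — consistent with the trace.
Step 7: x = -22 + (-9) = -31, y = -17 + (1) = -16 — checks out.
Step 8: x = -31 + (-3) = -34, y = -16 + (-2) = -18 — verified.
Step 9: x = -34 + (-5) = -39, y = -18 + (0) = -18 — first mismatch against the trace.
First incorrect step: 9; the correct value is x = -39.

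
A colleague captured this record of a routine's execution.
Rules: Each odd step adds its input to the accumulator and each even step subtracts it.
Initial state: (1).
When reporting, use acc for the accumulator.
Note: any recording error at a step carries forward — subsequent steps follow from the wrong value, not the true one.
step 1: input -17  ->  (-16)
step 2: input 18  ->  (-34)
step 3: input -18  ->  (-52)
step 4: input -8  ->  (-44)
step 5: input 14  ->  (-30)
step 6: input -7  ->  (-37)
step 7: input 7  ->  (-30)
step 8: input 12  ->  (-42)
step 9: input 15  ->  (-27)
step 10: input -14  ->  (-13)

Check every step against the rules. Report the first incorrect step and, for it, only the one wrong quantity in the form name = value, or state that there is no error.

Recomputing the run from the initial state:
step 1: acc = -16
step 2: acc = -34
step 3: acc = -52
step 4: acc = -44
step 5: acc = -30
step 6: acc = -23
step 7: acc = -16
step 8: acc = -28
step 9: acc = -13
step 10: acc = 1
The first disagreement with the record is at step 6, where the value should be acc = -23.

step 6, acc = -23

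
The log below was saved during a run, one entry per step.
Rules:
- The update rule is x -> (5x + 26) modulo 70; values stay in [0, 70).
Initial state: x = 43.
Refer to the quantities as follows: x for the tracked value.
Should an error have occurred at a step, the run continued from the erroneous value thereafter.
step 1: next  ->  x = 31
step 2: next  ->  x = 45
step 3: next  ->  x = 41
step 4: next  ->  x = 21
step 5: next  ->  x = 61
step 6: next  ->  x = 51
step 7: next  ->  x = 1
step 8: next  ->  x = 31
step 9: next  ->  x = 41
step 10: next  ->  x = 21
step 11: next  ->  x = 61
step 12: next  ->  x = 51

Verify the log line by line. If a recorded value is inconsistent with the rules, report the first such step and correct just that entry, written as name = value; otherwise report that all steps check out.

step 2, x = 41

Recomputing the run from the initial state:
step 1: x = 31
step 2: x = 41
step 3: x = 21
step 4: x = 61
step 5: x = 51
step 6: x = 1
step 7: x = 31
step 8: x = 41
step 9: x = 21
step 10: x = 61
step 11: x = 51
step 12: x = 1
The first disagreement with the log is at step 2, where the value should be x = 41.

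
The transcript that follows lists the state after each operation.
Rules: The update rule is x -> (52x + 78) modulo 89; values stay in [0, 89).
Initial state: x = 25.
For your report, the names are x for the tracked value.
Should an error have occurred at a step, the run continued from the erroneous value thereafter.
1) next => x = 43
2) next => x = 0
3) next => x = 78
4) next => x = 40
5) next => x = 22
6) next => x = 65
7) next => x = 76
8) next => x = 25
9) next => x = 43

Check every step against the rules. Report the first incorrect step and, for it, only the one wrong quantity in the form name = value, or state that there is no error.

Recomputing the run from the initial state:
step 1: x = 43
step 2: x = 0
step 3: x = 78
step 4: x = 40
step 5: x = 22
step 6: x = 65
step 7: x = 76
step 8: x = 25
step 9: x = 43
This matches the transcript at every step.

no error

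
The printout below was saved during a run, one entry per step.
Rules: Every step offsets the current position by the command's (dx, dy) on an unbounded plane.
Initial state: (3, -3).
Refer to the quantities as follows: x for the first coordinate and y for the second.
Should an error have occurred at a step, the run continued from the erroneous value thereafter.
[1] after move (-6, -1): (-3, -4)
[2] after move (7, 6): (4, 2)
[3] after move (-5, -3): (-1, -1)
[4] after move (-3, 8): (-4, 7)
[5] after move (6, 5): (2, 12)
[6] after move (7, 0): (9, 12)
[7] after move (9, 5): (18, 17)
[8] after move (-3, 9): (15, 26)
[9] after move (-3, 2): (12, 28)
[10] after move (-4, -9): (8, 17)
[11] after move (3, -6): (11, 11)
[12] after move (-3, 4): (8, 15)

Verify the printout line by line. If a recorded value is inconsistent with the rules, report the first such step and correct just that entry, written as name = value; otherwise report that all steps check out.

step 10, y = 19

Step 1: x = 3 + (-6) = -3, y = -3 + (-1) = -4 — consistent with the printout.
Step 2: x = -3 + (7) = 4, y = -4 + (6) = 2 — checks out.
Step 3: x = 4 + (-5) = -1, y = 2 + (-3) = -1 — no discrepancy.
Step 4: x = -1 + (-3) = -4, y = -1 + (8) = 7 — consistent with the printout.
Step 5: x = -4 + (6) = 2, y = 7 + (5) = 12 — in agreement.
Step 6: x = 2 + (7) = 9, y = 12 + (0) = 12 — matches.
Step 7: x = 9 + (9) = 18, y = 12 + (5) = 17 — agrees with the printout.
Step 8: x = 18 + (-3) = 15, y = 17 + (9) = 26 — verified.
Step 9: x = 15 + (-3) = 12, y = 26 + (2) = 28 — consistent with the printout.
Step 10: x = 12 + (-4) = 8, y = 28 + (-9) = 19 — this is not what the printout shows.
First deviation found at step 10; the corrected entry is y = 19.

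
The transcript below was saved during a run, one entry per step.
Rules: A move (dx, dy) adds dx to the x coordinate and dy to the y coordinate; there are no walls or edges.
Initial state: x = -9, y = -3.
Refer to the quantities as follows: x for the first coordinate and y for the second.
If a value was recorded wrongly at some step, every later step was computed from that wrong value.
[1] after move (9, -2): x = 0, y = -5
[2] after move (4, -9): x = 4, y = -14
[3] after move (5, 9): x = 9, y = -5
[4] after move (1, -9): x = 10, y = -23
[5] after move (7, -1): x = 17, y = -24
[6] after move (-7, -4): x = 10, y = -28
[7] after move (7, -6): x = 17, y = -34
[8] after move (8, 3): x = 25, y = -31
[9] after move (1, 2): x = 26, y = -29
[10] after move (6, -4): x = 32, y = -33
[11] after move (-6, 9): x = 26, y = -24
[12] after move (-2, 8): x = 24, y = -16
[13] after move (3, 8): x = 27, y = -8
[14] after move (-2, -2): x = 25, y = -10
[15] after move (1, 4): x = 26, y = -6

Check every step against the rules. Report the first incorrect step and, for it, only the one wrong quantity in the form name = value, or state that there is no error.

step 1: x = -9 + (9) = 0, y = -3 + (-2) = -5 -> same as recorded
step 2: x = 0 + (4) = 4, y = -5 + (-9) = -14 -> agrees with the transcript
step 3: x = 4 + (5) = 9, y = -14 + (9) = -5 -> consistent with the transcript
step 4: x = 9 + (1) = 10, y = -5 + (-9) = -14 -> first mismatch against the transcript
First incorrect step: 4; the correct value is y = -14.

step 4, y = -14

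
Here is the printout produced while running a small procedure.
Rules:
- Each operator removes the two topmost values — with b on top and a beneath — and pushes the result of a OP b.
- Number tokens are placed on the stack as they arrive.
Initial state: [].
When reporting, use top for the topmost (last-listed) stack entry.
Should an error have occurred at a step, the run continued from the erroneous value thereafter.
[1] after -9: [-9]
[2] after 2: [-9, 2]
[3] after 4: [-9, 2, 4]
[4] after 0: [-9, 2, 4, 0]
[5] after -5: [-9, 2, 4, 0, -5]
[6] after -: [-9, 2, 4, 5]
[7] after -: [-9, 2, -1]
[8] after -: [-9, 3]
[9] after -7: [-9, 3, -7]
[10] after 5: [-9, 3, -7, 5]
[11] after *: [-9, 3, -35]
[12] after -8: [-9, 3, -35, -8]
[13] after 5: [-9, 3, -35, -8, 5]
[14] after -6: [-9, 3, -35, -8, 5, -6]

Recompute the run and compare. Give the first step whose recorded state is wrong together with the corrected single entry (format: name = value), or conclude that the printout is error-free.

no error

Recomputing the run from the initial state:
step 1: [-9]
step 2: [-9, 2]
step 3: [-9, 2, 4]
step 4: [-9, 2, 4, 0]
step 5: [-9, 2, 4, 0, -5]
step 6: [-9, 2, 4, 5]
step 7: [-9, 2, -1]
step 8: [-9, 3]
step 9: [-9, 3, -7]
step 10: [-9, 3, -7, 5]
step 11: [-9, 3, -35]
step 12: [-9, 3, -35, -8]
step 13: [-9, 3, -35, -8, 5]
step 14: [-9, 3, -35, -8, 5, -6]
This matches the printout at every step.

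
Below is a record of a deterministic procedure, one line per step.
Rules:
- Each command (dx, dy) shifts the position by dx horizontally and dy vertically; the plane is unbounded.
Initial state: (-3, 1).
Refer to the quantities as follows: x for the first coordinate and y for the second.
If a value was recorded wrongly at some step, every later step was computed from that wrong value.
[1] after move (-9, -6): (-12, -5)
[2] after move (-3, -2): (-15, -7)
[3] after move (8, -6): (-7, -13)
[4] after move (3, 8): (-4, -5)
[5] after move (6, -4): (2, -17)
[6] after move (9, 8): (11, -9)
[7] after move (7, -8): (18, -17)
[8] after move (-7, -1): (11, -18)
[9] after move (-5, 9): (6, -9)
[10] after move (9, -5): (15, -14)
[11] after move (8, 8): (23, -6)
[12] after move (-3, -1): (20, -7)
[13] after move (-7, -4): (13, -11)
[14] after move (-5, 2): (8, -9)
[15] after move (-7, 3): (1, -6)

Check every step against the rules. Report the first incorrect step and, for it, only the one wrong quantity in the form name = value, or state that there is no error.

step 5, y = -9

step 1: x = -3 + (-9) = -12, y = 1 + (-6) = -5 -> same as recorded
step 2: x = -12 + (-3) = -15, y = -5 + (-2) = -7 -> same as recorded
step 3: x = -15 + (8) = -7, y = -7 + (-6) = -13 -> same as recorded
step 4: x = -7 + (3) = -4, y = -13 + (8) = -5 -> exactly as logged
step 5: x = -4 + (6) = 2, y = -5 + (-4) = -9 -> a discrepancy with the record
That makes step 5 the first incorrect line — y = -9 is what it should show.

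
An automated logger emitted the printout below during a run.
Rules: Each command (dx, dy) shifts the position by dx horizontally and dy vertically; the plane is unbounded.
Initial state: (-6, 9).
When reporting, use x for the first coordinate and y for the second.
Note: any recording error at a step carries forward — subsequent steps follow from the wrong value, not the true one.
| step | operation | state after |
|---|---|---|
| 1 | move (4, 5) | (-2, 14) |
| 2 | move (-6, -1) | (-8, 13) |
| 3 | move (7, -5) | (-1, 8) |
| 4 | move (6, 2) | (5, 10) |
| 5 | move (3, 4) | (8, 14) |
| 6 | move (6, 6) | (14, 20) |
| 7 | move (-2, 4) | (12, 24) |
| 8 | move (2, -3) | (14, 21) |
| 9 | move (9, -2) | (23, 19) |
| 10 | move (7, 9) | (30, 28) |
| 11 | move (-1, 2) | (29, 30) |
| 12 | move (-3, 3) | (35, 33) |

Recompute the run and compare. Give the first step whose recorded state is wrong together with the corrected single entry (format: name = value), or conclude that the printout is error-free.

Step 1: x = -6 + (4) = -2, y = 9 + (5) = 14 — confirmed correct.
Step 2: x = -2 + (-6) = -8, y = 14 + (-1) = 13 — matches.
Step 3: x = -8 + (7) = -1, y = 13 + (-5) = 8 — checks out.
Step 4: x = -1 + (6) = 5, y = 8 + (2) = 10 — matches.
Step 5: x = 5 + (3) = 8, y = 10 + (4) = 14 — same as recorded.
Step 6: x = 8 + (6) = 14, y = 14 + (6) = 20 — agrees with the printout.
Step 7: x = 14 + (-2) = 12, y = 20 + (4) = 24 — in agreement.
Step 8: x = 12 + (2) = 14, y = 24 + (-3) = 21 — checks out.
Step 9: x = 14 + (9) = 23, y = 21 + (-2) = 19 — verified.
Step 10: x = 23 + (7) = 30, y = 19 + (9) = 28 — agrees with the printout.
Step 11: x = 30 + (-1) = 29, y = 28 + (2) = 30 — agrees with the printout.
Step 12: x = 29 + (-3) = 26, y = 30 + (3) = 33 — not what was recorded.
That makes step 12 the first incorrect line — x = 26 is what it should show.

step 12, x = 26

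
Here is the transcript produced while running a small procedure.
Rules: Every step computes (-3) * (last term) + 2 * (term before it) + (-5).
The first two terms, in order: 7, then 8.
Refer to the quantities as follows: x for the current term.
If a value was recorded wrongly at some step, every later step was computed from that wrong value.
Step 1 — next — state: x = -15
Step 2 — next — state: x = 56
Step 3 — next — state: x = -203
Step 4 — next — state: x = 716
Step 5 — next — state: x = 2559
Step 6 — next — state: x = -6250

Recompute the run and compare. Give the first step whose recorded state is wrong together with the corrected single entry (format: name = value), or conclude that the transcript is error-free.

step 5, x = -2559

1. x = -3*(8) + (2)*(7) + (-5) = -15 (confirmed correct)
2. x = -3*(-15) + (2)*(8) + (-5) = 56 (consistent with the transcript)
3. x = -3*(56) + (2)*(-15) + (-5) = -203 (exactly as logged)
4. x = -3*(-203) + (2)*(56) + (-5) = 716 (consistent with the transcript)
5. x = -3*(716) + (2)*(-203) + (-5) = -2559 (first mismatch against the transcript)
The earliest wrong entry is at step 5: it should read x = -2559.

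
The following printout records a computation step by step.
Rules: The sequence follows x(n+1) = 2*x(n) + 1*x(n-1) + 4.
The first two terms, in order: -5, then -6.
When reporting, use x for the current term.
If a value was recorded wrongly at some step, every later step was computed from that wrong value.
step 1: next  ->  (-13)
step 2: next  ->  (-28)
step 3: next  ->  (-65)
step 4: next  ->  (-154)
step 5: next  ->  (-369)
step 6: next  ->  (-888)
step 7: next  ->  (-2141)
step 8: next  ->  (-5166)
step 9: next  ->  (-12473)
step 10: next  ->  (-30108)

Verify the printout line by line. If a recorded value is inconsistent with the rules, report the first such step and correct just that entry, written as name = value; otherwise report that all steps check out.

step 9, x = -12469

1. x = 2*(-6) + (1)*(-5) + (4) = -13 (in agreement)
2. x = 2*(-13) + (1)*(-6) + (4) = -28 (checks out)
3. x = 2*(-28) + (1)*(-13) + (4) = -65 (same as recorded)
4. x = 2*(-65) + (1)*(-28) + (4) = -154 (verified)
5. x = 2*(-154) + (1)*(-65) + (4) = -369 (matches)
6. x = 2*(-369) + (1)*(-154) + (4) = -888 (checks out)
7. x = 2*(-888) + (1)*(-369) + (4) = -2141 (matches)
8. x = 2*(-2141) + (1)*(-888) + (4) = -5166 (confirmed correct)
9. x = 2*(-5166) + (1)*(-2141) + (4) = -12469 (a discrepancy with the printout)
First incorrect step: 9; the correct value is x = -12469.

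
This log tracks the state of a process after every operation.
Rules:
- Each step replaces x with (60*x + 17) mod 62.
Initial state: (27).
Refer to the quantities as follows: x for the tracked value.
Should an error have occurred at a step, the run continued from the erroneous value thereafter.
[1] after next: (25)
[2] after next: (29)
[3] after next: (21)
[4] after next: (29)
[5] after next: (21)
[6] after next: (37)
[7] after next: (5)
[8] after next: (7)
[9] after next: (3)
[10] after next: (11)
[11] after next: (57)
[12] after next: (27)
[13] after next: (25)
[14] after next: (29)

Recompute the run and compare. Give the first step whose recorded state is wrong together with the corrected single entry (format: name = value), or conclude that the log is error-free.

1. x = (60*27 + 17) mod 62 = 25 (same as recorded)
2. x = (60*25 + 17) mod 62 = 29 (matches)
3. x = (60*29 + 17) mod 62 = 21 (checks out)
4. x = (60*21 + 17) mod 62 = 37 (not what was recorded)
The earliest wrong entry is at step 4: it should read x = 37.

step 4, x = 37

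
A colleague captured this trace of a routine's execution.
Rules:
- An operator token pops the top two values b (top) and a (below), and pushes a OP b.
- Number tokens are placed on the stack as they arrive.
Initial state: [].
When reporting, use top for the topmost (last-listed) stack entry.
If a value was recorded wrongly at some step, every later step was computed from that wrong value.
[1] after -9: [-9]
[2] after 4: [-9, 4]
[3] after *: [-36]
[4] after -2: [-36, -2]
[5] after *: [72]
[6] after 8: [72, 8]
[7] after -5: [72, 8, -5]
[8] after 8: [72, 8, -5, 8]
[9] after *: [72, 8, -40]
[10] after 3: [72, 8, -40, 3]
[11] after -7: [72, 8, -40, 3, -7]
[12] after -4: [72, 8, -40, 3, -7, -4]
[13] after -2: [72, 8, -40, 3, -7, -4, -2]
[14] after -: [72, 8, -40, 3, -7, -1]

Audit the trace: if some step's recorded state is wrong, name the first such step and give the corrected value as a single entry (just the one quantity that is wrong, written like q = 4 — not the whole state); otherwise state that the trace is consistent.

step 1: push -9: top = -9 -> confirmed correct
step 2: push 4: top = 4 -> consistent with the trace
step 3: -9 * 4 = -36 -> exactly as logged
step 4: push -2: top = -2 -> agrees with the trace
step 5: -36 * -2 = 72 -> in agreement
step 6: push 8: top = 8 -> in agreement
step 7: push -5: top = -5 -> verified
step 8: push 8: top = 8 -> no discrepancy
step 9: -5 * 8 = -40 -> in agreement
step 10: push 3: top = 3 -> exactly as logged
step 11: push -7: top = -7 -> verified
step 12: push -4: top = -4 -> matches
step 13: push -2: top = -2 -> agrees with the trace
step 14: -4 - -2 = -2 -> this is not what the trace shows
That makes step 14 the first incorrect line — top = -2 is what it should show.

step 14, top = -2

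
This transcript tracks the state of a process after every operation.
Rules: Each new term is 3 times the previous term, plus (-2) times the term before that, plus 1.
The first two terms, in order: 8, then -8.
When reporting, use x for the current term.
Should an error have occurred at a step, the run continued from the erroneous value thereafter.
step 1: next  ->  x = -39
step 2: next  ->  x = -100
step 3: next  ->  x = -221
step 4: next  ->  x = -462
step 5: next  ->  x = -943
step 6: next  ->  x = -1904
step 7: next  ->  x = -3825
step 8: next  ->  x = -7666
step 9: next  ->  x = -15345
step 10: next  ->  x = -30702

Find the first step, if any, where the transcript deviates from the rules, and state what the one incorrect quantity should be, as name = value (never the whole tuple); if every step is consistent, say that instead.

step 1: x = 3*(-8) + (-2)*(8) + (1) = -39 -> matches
step 2: x = 3*(-39) + (-2)*(-8) + (1) = -100 -> in agreement
step 3: x = 3*(-100) + (-2)*(-39) + (1) = -221 -> exactly as logged
step 4: x = 3*(-221) + (-2)*(-100) + (1) = -462 -> no discrepancy
step 5: x = 3*(-462) + (-2)*(-221) + (1) = -943 -> matches
step 6: x = 3*(-943) + (-2)*(-462) + (1) = -1904 -> in agreement
step 7: x = 3*(-1904) + (-2)*(-943) + (1) = -3825 -> consistent with the transcript
step 8: x = 3*(-3825) + (-2)*(-1904) + (1) = -7666 -> consistent with the transcript
step 9: x = 3*(-7666) + (-2)*(-3825) + (1) = -15347 -> this is not what the transcript shows
The audit stops at step 9: the recorded entry is wrong and should be x = -15347.

step 9, x = -15347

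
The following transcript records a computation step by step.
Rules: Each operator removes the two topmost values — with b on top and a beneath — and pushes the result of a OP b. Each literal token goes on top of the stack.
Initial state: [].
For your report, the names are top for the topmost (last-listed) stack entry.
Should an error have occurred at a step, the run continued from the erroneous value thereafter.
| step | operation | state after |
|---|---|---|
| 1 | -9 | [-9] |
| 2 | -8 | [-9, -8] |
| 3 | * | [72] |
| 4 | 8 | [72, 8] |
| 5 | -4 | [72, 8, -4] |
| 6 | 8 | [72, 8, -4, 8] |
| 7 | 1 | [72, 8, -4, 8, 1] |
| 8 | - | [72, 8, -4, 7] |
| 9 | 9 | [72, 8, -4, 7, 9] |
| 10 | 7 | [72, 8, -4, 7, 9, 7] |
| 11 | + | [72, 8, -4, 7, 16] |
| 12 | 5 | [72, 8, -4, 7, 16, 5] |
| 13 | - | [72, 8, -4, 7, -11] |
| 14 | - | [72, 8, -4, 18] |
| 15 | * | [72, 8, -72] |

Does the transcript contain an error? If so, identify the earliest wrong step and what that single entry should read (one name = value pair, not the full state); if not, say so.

step 1: push -9: top = -9 -> verified
step 2: push -8: top = -8 -> consistent with the transcript
step 3: -9 * -8 = 72 -> consistent with the transcript
step 4: push 8: top = 8 -> same as recorded
step 5: push -4: top = -4 -> no discrepancy
step 6: push 8: top = 8 -> checks out
step 7: push 1: top = 1 -> in agreement
step 8: 8 - 1 = 7 -> agrees with the transcript
step 9: push 9: top = 9 -> exactly as logged
step 10: push 7: top = 7 -> consistent with the transcript
step 11: 9 + 7 = 16 -> agrees with the transcript
step 12: push 5: top = 5 -> no discrepancy
step 13: 16 - 5 = 11 -> the transcript disagrees here
First incorrect step: 13; the correct value is top = 11.

step 13, top = 11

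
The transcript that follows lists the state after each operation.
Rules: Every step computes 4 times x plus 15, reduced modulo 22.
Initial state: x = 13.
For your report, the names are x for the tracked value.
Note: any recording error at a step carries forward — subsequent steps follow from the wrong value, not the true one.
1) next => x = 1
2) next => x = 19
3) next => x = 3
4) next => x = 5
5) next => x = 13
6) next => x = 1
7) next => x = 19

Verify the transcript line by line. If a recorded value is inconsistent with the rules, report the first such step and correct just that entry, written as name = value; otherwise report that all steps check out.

Step 1: x = (4*13 + 15) mod 22 = 1 — same as recorded.
Step 2: x = (4*1 + 15) mod 22 = 19 — same as recorded.
Step 3: x = (4*19 + 15) mod 22 = 3 — verified.
Step 4: x = (4*3 + 15) mod 22 = 5 — agrees with the transcript.
Step 5: x = (4*5 + 15) mod 22 = 13 — no discrepancy.
Step 6: x = (4*13 + 15) mod 22 = 1 — no discrepancy.
Step 7: x = (4*1 + 15) mod 22 = 19 — exactly as logged.
The whole run recomputes cleanly — no discrepancies.

no error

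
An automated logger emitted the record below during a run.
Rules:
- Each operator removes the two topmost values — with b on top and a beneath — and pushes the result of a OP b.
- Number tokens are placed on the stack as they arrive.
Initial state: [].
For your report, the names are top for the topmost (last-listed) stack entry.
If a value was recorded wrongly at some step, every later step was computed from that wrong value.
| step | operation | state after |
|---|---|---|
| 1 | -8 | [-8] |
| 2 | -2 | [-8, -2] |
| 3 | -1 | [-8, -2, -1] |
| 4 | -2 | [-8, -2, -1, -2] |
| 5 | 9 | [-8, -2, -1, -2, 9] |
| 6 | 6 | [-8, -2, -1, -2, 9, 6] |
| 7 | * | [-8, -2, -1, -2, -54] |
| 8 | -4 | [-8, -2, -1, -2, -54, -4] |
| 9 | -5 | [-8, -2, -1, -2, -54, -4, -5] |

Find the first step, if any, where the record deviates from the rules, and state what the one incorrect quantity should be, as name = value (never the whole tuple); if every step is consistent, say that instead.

step 7, top = 54

Step 1: push -8: top = -8 — checks out.
Step 2: push -2: top = -2 — exactly as logged.
Step 3: push -1: top = -1 — same as recorded.
Step 4: push -2: top = -2 — consistent with the record.
Step 5: push 9: top = 9 — exactly as logged.
Step 6: push 6: top = 6 — matches.
Step 7: 9 * 6 = 54 — the record disagrees here.
Conclusion: step 7 carries the first error; the entry should be top = 54.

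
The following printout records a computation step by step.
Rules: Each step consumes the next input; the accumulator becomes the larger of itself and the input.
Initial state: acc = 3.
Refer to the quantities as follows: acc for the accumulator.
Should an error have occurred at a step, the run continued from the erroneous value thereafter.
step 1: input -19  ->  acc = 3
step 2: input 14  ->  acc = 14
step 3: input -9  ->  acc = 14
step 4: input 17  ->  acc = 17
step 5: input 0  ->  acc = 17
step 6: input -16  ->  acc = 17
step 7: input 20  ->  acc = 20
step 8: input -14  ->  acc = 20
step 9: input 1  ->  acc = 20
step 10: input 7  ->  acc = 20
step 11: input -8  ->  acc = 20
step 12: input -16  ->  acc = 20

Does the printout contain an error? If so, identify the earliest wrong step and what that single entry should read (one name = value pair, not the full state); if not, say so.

1. acc = max(3, -19) = 3 (same as recorded)
2. acc = max(3, 14) = 14 (verified)
3. acc = max(14, -9) = 14 (consistent with the printout)
4. acc = max(14, 17) = 17 (verified)
5. acc = max(17, 0) = 17 (checks out)
6. acc = max(17, -16) = 17 (same as recorded)
7. acc = max(17, 20) = 20 (checks out)
8. acc = max(20, -14) = 20 (agrees with the printout)
9. acc = max(20, 1) = 20 (same as recorded)
10. acc = max(20, 7) = 20 (verified)
11. acc = max(20, -8) = 20 (verified)
12. acc = max(20, -16) = 20 (exactly as logged)
The recomputation confirms every line.

no error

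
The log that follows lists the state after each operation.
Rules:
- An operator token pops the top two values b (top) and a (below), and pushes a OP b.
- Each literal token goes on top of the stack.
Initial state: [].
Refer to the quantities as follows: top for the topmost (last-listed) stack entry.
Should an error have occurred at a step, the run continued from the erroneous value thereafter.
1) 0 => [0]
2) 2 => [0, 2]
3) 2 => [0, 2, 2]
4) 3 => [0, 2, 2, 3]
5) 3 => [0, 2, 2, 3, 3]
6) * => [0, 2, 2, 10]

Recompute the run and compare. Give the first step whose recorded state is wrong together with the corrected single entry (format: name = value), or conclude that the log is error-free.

step 1: push 0: top = 0 -> exactly as logged
step 2: push 2: top = 2 -> same as recorded
step 3: push 2: top = 2 -> checks out
step 4: push 3: top = 3 -> consistent with the log
step 5: push 3: top = 3 -> confirmed correct
step 6: 3 * 3 = 9 -> the log disagrees here
That makes step 6 the first incorrect line — top = 9 is what it should show.

step 6, top = 9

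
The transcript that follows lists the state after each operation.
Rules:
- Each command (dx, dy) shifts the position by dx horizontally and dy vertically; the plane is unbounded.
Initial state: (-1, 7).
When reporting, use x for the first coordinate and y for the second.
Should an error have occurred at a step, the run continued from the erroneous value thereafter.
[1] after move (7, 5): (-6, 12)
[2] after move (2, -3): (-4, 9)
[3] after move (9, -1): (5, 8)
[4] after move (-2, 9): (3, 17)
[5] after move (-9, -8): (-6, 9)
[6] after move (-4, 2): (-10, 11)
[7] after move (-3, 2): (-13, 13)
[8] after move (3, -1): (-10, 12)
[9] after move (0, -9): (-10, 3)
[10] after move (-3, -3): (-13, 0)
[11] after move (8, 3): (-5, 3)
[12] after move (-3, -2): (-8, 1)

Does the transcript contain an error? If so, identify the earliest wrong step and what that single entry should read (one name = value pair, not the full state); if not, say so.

1. x = -1 + (7) = 6, y = 7 + (5) = 12 (the recorded entry deviates here)
The audit stops at step 1: the recorded entry is wrong and should be x = 6.

step 1, x = 6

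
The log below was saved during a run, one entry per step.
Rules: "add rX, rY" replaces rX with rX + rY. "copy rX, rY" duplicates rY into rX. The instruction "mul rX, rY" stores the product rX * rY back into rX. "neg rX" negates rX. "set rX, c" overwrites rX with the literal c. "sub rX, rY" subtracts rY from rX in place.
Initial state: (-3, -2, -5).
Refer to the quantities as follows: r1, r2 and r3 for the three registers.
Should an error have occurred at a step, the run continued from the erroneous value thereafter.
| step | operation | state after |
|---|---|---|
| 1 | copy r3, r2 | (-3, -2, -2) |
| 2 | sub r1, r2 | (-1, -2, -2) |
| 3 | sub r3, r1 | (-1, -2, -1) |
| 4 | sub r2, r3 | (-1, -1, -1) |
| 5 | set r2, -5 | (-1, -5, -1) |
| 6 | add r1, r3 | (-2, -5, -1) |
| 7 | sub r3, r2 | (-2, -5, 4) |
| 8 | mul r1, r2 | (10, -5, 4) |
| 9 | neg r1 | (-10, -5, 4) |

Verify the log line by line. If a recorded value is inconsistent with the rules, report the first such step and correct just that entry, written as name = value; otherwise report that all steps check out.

Step 1: r3 = -2 — checks out.
Step 2: r1 = -3 - -2 = -1 — verified.
Step 3: r3 = -2 - -1 = -1 — no discrepancy.
Step 4: r2 = -2 - -1 = -1 — checks out.
Step 5: r2 = -5 — confirmed correct.
Step 6: r1 = -1 + -1 = -2 — agrees with the log.
Step 7: r3 = -1 - -5 = 4 — same as recorded.
Step 8: r1 = -2 * -5 = 10 — confirmed correct.
Step 9: r1 = -(10) = -10 — matches.
Every step is consistent.

no error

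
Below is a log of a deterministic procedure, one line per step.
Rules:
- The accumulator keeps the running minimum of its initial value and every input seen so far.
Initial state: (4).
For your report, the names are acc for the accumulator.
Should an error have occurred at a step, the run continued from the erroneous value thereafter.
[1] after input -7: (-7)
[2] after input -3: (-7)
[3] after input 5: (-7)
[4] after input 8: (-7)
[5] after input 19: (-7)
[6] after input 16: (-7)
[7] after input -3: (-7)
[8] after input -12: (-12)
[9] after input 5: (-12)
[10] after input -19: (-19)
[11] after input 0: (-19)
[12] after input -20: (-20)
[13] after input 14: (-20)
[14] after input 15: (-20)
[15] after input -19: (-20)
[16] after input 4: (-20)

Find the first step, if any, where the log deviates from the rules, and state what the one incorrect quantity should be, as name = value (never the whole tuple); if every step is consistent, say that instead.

Recomputing the run from the initial state:
step 1: acc = -7
step 2: acc = -7
step 3: acc = -7
step 4: acc = -7
step 5: acc = -7
step 6: acc = -7
step 7: acc = -7
step 8: acc = -12
step 9: acc = -12
step 10: acc = -19
step 11: acc = -19
step 12: acc = -20
step 13: acc = -20
step 14: acc = -20
step 15: acc = -20
step 16: acc = -20
This matches the log at every step.

no error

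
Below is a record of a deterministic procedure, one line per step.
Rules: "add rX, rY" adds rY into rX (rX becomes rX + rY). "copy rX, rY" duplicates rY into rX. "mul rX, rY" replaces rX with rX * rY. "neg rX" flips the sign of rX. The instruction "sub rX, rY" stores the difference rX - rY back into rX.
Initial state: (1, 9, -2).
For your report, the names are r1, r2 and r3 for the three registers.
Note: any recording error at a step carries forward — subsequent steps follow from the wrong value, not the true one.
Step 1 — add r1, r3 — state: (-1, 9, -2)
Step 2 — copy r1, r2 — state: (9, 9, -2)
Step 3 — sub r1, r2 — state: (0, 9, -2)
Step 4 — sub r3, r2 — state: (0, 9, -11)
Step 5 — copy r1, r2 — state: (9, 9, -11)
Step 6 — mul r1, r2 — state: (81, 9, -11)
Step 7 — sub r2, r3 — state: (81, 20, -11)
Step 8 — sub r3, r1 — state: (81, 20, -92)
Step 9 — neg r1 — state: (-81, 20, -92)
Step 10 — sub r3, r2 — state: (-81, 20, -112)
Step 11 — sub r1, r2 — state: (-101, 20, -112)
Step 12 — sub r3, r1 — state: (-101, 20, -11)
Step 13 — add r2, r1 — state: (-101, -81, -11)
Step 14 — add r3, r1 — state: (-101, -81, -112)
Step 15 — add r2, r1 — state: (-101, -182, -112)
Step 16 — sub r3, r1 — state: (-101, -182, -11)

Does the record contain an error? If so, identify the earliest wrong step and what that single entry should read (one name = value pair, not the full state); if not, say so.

no error

Recomputing the run from the initial state:
step 1: r1 = -1, r2 = 9, r3 = -2
step 2: r1 = 9, r2 = 9, r3 = -2
step 3: r1 = 0, r2 = 9, r3 = -2
step 4: r1 = 0, r2 = 9, r3 = -11
step 5: r1 = 9, r2 = 9, r3 = -11
step 6: r1 = 81, r2 = 9, r3 = -11
step 7: r1 = 81, r2 = 20, r3 = -11
step 8: r1 = 81, r2 = 20, r3 = -92
step 9: r1 = -81, r2 = 20, r3 = -92
step 10: r1 = -81, r2 = 20, r3 = -112
step 11: r1 = -101, r2 = 20, r3 = -112
step 12: r1 = -101, r2 = 20, r3 = -11
step 13: r1 = -101, r2 = -81, r3 = -11
step 14: r1 = -101, r2 = -81, r3 = -112
step 15: r1 = -101, r2 = -182, r3 = -112
step 16: r1 = -101, r2 = -182, r3 = -11
This matches the record at every step.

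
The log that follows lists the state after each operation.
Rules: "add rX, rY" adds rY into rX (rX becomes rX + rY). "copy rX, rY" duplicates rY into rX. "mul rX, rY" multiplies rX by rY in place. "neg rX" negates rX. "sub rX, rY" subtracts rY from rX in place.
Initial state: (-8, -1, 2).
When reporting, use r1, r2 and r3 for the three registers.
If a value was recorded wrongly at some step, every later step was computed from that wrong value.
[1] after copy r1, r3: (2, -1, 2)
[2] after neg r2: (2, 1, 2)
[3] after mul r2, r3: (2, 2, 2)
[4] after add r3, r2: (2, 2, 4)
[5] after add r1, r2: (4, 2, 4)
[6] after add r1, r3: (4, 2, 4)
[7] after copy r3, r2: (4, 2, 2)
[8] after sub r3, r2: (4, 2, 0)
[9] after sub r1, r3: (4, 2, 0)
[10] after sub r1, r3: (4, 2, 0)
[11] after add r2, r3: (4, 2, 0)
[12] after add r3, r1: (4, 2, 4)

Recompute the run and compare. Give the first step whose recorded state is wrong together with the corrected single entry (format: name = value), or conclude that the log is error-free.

step 6, r1 = 8

step 1: r1 = 2 -> matches
step 2: r2 = -(-1) = 1 -> verified
step 3: r2 = 1 * 2 = 2 -> exactly as logged
step 4: r3 = 2 + 2 = 4 -> checks out
step 5: r1 = 2 + 2 = 4 -> verified
step 6: r1 = 4 + 4 = 8 -> the log has a different value
First incorrect step: 6; the correct value is r1 = 8.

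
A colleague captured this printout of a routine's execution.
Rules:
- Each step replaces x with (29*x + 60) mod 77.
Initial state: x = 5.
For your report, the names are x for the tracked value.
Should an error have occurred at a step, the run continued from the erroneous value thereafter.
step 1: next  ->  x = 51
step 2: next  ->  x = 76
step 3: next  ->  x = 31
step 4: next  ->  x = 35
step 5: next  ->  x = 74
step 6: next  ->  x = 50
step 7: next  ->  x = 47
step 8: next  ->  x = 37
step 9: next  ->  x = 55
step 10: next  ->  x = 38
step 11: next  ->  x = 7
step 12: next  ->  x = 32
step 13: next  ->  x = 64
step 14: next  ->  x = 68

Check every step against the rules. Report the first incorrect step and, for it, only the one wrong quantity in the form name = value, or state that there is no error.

Step 1: x = (29*5 + 60) mod 77 = 51 — consistent with the printout.
Step 2: x = (29*51 + 60) mod 77 = 76 — confirmed correct.
Step 3: x = (29*76 + 60) mod 77 = 31 — agrees with the printout.
Step 4: x = (29*31 + 60) mod 77 = 35 — same as recorded.
Step 5: x = (29*35 + 60) mod 77 = 74 — exactly as logged.
Step 6: x = (29*74 + 60) mod 77 = 50 — no discrepancy.
Step 7: x = (29*50 + 60) mod 77 = 47 — no discrepancy.
Step 8: x = (29*47 + 60) mod 77 = 37 — checks out.
Step 9: x = (29*37 + 60) mod 77 = 55 — checks out.
Step 10: x = (29*55 + 60) mod 77 = 38 — verified.
Step 11: x = (29*38 + 60) mod 77 = 7 — same as recorded.
Step 12: x = (29*7 + 60) mod 77 = 32 — agrees with the printout.
Step 13: x = (29*32 + 60) mod 77 = 64 — exactly as logged.
Step 14: x = (29*64 + 60) mod 77 = 68 — checks out.
All steps check out; nothing to correct.

no error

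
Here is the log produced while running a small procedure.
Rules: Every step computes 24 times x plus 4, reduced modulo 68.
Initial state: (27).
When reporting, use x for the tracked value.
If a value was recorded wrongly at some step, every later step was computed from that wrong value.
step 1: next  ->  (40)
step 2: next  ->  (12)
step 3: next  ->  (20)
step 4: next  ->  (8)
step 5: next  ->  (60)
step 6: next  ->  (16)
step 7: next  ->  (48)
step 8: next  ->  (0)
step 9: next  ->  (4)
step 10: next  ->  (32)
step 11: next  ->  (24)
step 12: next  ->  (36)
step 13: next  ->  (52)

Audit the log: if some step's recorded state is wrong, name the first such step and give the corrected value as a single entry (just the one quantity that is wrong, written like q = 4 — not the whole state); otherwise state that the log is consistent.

Step 1: x = (24*27 + 4) mod 68 = 40 — confirmed correct.
Step 2: x = (24*40 + 4) mod 68 = 12 — no discrepancy.
Step 3: x = (24*12 + 4) mod 68 = 20 — consistent with the log.
Step 4: x = (24*20 + 4) mod 68 = 8 — agrees with the log.
Step 5: x = (24*8 + 4) mod 68 = 60 — checks out.
Step 6: x = (24*60 + 4) mod 68 = 16 — consistent with the log.
Step 7: x = (24*16 + 4) mod 68 = 48 — matches.
Step 8: x = (24*48 + 4) mod 68 = 0 — checks out.
Step 9: x = (24*0 + 4) mod 68 = 4 — matches.
Step 10: x = (24*4 + 4) mod 68 = 32 — in agreement.
Step 11: x = (24*32 + 4) mod 68 = 24 — agrees with the log.
Step 12: x = (24*24 + 4) mod 68 = 36 — no discrepancy.
Step 13: x = (24*36 + 4) mod 68 = 52 — exactly as logged.
The recomputation confirms every line.

no error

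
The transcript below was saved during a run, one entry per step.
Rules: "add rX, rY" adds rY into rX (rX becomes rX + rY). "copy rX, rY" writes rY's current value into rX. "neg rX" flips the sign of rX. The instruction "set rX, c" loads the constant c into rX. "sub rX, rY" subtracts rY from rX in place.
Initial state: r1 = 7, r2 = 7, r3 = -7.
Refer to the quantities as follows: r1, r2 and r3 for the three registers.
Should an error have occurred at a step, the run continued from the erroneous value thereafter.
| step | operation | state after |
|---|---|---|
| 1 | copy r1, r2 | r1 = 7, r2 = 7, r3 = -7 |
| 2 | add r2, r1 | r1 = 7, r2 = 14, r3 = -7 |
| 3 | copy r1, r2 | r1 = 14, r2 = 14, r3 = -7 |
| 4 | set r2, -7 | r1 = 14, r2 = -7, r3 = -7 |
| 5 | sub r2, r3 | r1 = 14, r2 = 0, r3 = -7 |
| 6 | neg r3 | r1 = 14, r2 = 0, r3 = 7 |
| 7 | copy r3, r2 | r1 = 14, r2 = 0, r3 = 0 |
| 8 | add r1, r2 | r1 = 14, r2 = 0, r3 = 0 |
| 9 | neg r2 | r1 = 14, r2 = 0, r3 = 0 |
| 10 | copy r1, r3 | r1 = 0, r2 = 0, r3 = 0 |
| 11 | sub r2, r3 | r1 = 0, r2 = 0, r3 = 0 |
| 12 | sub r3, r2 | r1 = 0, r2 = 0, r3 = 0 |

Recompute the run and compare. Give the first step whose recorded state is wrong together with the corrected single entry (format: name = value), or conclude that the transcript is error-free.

no error

Step 1: r1 = 7 — no discrepancy.
Step 2: r2 = 7 + 7 = 14 — confirmed correct.
Step 3: r1 = 14 — matches.
Step 4: r2 = -7 — checks out.
Step 5: r2 = -7 - -7 = 0 — consistent with the transcript.
Step 6: r3 = -(-7) = 7 — confirmed correct.
Step 7: r3 = 0 — agrees with the transcript.
Step 8: r1 = 14 + 0 = 14 — confirmed correct.
Step 9: r2 = -(0) = 0 — no discrepancy.
Step 10: r1 = 0 — matches.
Step 11: r2 = 0 - 0 = 0 — confirmed correct.
Step 12: r3 = 0 - 0 = 0 — no discrepancy.
Nothing is out of place; the run is error-free.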